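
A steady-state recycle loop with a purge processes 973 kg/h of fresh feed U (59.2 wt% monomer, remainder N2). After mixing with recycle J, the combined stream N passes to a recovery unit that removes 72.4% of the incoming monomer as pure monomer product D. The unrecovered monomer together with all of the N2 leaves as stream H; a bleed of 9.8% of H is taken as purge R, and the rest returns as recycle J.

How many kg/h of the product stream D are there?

555.3 kg/h

monomer in N: m_A = 973×0.592 + (1−0.098)·(1−0.724)·m_A, so m_A = 576.02/0.7510 = 766.95 kg/h.
Product D = 0.724×766.95 = 555.27 kg/h.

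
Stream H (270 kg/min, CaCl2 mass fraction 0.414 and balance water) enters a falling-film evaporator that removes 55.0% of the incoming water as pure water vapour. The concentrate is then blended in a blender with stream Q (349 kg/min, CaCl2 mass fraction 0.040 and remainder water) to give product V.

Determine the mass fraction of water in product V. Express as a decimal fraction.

Vapour removed = 0.550×0.586×270 = 87.021 kg/min; concentrate = 182.98 kg/min.
water reaching the mixer = 71.199 (from concentrate) + 349×0.960 = 406.24 kg/min.
Product flow = 182.98 + 349 = 531.98 kg/min; water fraction = 0.764.

0.764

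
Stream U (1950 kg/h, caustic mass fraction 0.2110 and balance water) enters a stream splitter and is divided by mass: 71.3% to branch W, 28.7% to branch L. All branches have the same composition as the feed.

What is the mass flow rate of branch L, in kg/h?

559.6 kg/h

Branch L flow = 0.287×1950 = 559.65 kg/h.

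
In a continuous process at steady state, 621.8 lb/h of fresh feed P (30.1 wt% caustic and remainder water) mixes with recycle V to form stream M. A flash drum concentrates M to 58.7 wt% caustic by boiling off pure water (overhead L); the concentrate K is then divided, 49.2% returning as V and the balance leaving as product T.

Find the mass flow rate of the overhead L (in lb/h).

303 lb/h

Overall caustic balance (none leaves overhead): caustic in fresh feed = caustic in product, i.e. 621.8×0.301 = (1−0.492)·K·0.587.
K = 187.16/(0.587×0.508) = 627.65 lb/h.
Recycle V = 0.492×627.65 = 308.8 lb/h.
Combined feed M = 621.8 + 308.8 = 930.6 lb/h.
Overhead L = M − K = 930.6 − 627.65 = 302.96 lb/h.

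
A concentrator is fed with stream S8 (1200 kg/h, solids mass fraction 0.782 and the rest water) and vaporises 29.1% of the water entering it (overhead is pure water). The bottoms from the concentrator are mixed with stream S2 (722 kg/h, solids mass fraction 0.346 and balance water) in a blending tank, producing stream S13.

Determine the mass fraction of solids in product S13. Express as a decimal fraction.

0.644

Vapour removed = 0.291×0.218×1200 = 76.126 kg/h; concentrate = 1123.9 kg/h.
solids reaching the mixer = 938.4 (from concentrate) + 722×0.346 = 1188.2 kg/h.
Product flow = 1123.9 + 722 = 1845.9 kg/h; solids fraction = 0.644.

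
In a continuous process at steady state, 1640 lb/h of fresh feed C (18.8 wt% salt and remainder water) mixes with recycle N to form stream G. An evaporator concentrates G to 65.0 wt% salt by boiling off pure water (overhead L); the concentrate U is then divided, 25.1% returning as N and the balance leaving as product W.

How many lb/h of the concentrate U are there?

Overall salt balance (none leaves overhead): salt in fresh feed = salt in product, i.e. 1640×0.188 = (1−0.251)·U·0.650.
U = 308.32/(0.650×0.749) = 633.3 lb/h.

633.3 lb/h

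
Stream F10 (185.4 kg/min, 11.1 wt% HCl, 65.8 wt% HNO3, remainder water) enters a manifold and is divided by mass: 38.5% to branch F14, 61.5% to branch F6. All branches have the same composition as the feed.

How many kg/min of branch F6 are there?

114 kg/min

Branch F6 flow = 0.615×185.4 = 114.02 kg/min.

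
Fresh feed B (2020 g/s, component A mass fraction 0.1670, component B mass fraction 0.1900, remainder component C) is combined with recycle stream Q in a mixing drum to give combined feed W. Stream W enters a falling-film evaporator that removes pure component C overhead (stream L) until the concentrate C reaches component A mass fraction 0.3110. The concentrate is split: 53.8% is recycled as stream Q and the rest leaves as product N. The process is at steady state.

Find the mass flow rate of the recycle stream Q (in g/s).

Overall component A balance (none leaves overhead): component A in fresh feed = component A in product, i.e. 2020×0.167 = (1−0.538)·C·0.311.
C = 337.34/(0.311×0.462) = 2347.8 g/s.
Recycle Q = 0.538×2347.8 = 1263.1 g/s.

1263 g/s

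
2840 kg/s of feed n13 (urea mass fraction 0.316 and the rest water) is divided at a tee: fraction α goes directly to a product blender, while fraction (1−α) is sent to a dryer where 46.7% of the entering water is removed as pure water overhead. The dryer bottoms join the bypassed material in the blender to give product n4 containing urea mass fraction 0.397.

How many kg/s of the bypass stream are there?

1026 kg/s

All 2840×0.316 = 897.44 kg/s of urea reaches n4, so n4 = 897.44/0.397 = 2260.6 kg/s and vapour = 579.45 kg/s.
The evaporator receives (1−α)·2840 of feed at 0.684 water and removes 0.467 of that water:
0.467×0.684×(1−α)×2840 = 579.45
(1−α) = 579.45/907.18 = 0.6387;  α = 0.3613.
Bypass flow = 0.3613×2840 = 1026 kg/s.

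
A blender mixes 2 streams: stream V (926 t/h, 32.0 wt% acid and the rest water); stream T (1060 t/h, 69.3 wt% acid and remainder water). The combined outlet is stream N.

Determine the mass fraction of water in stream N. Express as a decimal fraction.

Total flow out = 926 + 1060 = 1986 t/h.
water in = 926×0.680 + 1060×0.307 = 955.1 t/h.
water mass fraction in N = 955.1/1986 = 0.481.

0.481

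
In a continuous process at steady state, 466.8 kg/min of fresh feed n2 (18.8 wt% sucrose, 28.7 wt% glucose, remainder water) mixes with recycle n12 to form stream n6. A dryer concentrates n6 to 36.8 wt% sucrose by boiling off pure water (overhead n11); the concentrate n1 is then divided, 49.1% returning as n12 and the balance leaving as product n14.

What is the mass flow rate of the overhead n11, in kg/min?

Overall sucrose balance (none leaves overhead): sucrose in fresh feed = sucrose in product, i.e. 466.8×0.188 = (1−0.491)·n1·0.368.
n1 = 87.758/(0.368×0.509) = 468.51 kg/min.
Recycle n12 = 0.491×468.51 = 230.04 kg/min.
Combined feed n6 = 466.8 + 230.04 = 696.84 kg/min.
Overhead n11 = n6 − n1 = 696.84 − 468.51 = 228.33 kg/min.

228.3 kg/min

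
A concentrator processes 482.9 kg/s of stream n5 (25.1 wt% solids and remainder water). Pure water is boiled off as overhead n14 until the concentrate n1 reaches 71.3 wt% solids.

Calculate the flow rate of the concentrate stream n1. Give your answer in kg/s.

solids is conserved: 482.9×0.251 = 121.21 kg/s all reports to the concentrate.
Concentrate = 121.21/(target fraction) = 170 kg/s.

170 kg/s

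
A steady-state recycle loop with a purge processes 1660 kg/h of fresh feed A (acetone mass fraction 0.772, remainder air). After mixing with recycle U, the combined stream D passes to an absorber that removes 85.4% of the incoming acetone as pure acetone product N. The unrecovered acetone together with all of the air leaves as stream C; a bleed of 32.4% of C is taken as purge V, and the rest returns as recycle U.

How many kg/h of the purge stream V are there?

air enters only via A and leaves only via the purge: 1660×0.228 = 0.324×(air in C), and the absorber passes all air, so air in D = air in C = 1168.1 kg/h.
acetone in D: m_A = 1660×0.772 + (1−0.324)·(1−0.854)·m_A, so m_A = 1281.5/0.9013 = 1421.9 kg/h.
C = (1−0.854)×1421.9 + 1168.1 = 1375.7 kg/h.
Purge V = 0.324×1375.7 = 445.74 kg/h.

445.7 kg/h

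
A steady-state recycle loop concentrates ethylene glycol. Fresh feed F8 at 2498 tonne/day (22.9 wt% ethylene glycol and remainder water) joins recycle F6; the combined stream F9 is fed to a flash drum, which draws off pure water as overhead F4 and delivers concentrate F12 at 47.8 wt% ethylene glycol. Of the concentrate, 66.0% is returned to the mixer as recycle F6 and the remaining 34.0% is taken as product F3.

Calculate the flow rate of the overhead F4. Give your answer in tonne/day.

1301 tonne/day

Overall ethylene glycol balance (none leaves overhead): ethylene glycol in fresh feed = ethylene glycol in product, i.e. 2498×0.229 = (1−0.660)·F12·0.478.
F12 = 572.04/(0.478×0.340) = 3519.8 tonne/day.
Recycle F6 = 0.660×3519.8 = 2323.1 tonne/day.
Combined feed F9 = 2498 + 2323.1 = 4821.1 tonne/day.
Overhead F4 = F9 − F12 = 4821.1 − 3519.8 = 1301.3 tonne/day.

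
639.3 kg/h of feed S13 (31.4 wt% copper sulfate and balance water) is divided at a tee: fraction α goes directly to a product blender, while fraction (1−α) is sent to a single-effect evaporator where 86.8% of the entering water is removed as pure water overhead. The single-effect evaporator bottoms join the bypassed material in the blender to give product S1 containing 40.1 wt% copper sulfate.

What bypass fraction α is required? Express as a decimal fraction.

0.636

All 639.3×0.314 = 200.74 kg/h of copper sulfate reaches S1, so S1 = 200.74/0.401 = 500.6 kg/h and vapour = 138.7 kg/h.
The evaporator receives (1−α)·639.3 of feed at 0.686 water and removes 0.868 of that water:
0.868×0.686×(1−α)×639.3 = 138.7
(1−α) = 138.7/380.67 = 0.3644;  α = 0.6356.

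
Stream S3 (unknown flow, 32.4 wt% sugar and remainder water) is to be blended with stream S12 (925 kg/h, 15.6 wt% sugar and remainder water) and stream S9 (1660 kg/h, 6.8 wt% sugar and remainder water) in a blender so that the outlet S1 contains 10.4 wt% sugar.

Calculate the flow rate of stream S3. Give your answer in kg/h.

Let S3 be the unknown flow. Total out = 2585 + S3.
sugar balance: 257.18 + 0.324·S3 = 0.104·(2585 + S3)
(0.324 − 0.104)·S3 = 0.104×2585 − 257.18 = 11.66
S3 = 11.66 / 0.220 = 53 kg/h

53 kg/h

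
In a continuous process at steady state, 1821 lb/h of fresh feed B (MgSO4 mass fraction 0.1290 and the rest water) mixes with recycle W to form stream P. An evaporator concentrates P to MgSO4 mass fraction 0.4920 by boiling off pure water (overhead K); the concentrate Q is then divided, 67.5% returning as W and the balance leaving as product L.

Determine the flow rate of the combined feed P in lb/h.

2813 lb/h

Overall MgSO4 balance (none leaves overhead): MgSO4 in fresh feed = MgSO4 in product, i.e. 1821×0.129 = (1−0.675)·Q·0.492.
Q = 234.91/(0.492×0.325) = 1469.1 lb/h.
Recycle W = 0.675×1469.1 = 991.64 lb/h.
Combined feed P = 1821 + 991.64 = 2812.6 lb/h.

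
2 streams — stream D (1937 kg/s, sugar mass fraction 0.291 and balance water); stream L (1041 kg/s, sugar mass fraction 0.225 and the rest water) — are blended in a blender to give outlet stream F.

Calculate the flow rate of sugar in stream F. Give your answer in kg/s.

797.9 kg/s

sugar out = sugar in = 1937×0.291 + 1041×0.225 = 797.89 kg/s.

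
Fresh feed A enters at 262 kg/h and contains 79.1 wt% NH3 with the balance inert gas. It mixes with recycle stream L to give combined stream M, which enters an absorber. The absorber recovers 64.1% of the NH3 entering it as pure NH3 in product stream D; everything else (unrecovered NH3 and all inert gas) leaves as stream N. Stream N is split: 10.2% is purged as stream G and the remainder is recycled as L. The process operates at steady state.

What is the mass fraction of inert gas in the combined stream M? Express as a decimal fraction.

0.637

inert gas enters only via A and leaves only via the purge: 262×0.209 = 0.102×(inert gas in N), and the absorber passes all inert gas, so inert gas in M = inert gas in N = 536.84 kg/h.
NH3 in M: m_A = 262×0.791 + (1−0.102)·(1−0.641)·m_A, so m_A = 207.24/0.6776 = 305.84 kg/h.
M = 305.84 + 536.84 = 842.68 kg/h.
inert gas fraction in M = 536.84/842.68 = 0.637.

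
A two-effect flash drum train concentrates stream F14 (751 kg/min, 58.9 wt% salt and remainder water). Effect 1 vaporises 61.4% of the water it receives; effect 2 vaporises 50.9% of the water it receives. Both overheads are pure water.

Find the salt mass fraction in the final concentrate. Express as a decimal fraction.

0.8832

water in feed = 751×0.411 = 308.66 kg/min.
After stage 1: water left = (1−0.614)×308.66 = 119.14; stream total = 561.48 kg/min.
After stage 2: water left = (1−0.509)×119.14 = 58.499; final concentrate = 500.84 kg/min.
salt fraction = 442.34/500.84 = 0.8832.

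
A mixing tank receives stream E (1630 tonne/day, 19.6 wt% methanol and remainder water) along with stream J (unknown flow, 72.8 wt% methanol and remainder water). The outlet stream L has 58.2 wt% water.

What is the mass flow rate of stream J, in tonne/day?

Let J be the unknown flow. Total out = 1630 + J.
water balance: 1310.5 + 0.272·J = 0.582·(1630 + J)
(0.272 − 0.582)·J = 0.582×1630 − 1310.5 = -361.86
J = -361.86 / -0.310 = 1167.3 tonne/day

1167 tonne/day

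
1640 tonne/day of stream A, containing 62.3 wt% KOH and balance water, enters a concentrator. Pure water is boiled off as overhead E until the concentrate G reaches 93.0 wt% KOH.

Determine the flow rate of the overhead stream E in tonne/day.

541.4 tonne/day

KOH is conserved: 1640×0.623 = 1021.7 tonne/day all reports to the concentrate.
Concentrate = 1021.7/(target fraction) = 1098.6 tonne/day.
Overhead = 1640 − 1098.6 = 541.38 tonne/day.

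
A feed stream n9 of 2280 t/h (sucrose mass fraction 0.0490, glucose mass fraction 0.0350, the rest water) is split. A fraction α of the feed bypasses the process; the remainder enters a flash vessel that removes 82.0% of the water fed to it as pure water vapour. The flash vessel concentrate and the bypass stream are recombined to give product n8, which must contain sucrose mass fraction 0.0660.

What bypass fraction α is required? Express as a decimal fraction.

All 2280×0.049 = 111.72 t/h of sucrose reaches n8, so n8 = 111.72/0.066 = 1692.7 t/h and vapour = 587.27 t/h.
The evaporator receives (1−α)·2280 of feed at 0.916 water and removes 0.820 of that water:
0.820×0.916×(1−α)×2280 = 587.27
(1−α) = 587.27/1712.6 = 0.3429;  α = 0.6571.

0.657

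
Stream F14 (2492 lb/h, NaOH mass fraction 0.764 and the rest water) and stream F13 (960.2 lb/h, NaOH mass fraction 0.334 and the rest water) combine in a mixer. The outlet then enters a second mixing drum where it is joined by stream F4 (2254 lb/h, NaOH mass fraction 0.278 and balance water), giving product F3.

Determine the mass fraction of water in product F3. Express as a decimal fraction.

Overall, product flow = 5706.2 lb/h.
water in = 2492×0.236 + 960.2×0.666 + 2254×0.722 = 2855 lb/h.
water fraction in F3 = 0.500.

0.500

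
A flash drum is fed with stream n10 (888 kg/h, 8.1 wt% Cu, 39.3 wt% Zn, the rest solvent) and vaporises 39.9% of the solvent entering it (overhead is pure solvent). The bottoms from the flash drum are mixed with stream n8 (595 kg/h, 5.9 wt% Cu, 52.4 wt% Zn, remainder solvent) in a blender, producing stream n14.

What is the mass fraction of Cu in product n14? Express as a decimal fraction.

Vapour removed = 0.399×0.526×888 = 186.37 kg/h; concentrate = 701.63 kg/h.
Cu reaching the mixer = 71.928 (from concentrate) + 595×0.059 = 107.03 kg/h.
Product flow = 701.63 + 595 = 1296.6 kg/h; Cu fraction = 0.083.

0.083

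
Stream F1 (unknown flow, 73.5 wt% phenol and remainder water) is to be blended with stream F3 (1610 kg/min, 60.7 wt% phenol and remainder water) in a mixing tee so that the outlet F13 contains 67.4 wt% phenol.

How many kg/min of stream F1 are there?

1768 kg/min

Let F1 be the unknown flow. Total out = 1610 + F1.
phenol balance: 977.27 + 0.735·F1 = 0.674·(1610 + F1)
(0.735 − 0.674)·F1 = 0.674×1610 − 977.27 = 107.87
F1 = 107.87 / 0.061 = 1768.4 kg/min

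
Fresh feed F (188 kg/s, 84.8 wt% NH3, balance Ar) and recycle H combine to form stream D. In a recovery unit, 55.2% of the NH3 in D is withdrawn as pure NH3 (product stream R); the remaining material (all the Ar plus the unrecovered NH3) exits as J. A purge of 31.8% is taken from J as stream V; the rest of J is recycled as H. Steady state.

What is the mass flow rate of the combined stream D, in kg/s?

319.4 kg/s

Ar enters only via F and leaves only via the purge: 188×0.152 = 0.318×(Ar in J), and the recovery unit passes all Ar, so Ar in D = Ar in J = 89.862 kg/s.
NH3 in D: m_A = 188×0.848 + (1−0.318)·(1−0.552)·m_A, so m_A = 159.42/0.6945 = 229.56 kg/s.
D = 229.56 + 89.862 = 319.43 kg/s.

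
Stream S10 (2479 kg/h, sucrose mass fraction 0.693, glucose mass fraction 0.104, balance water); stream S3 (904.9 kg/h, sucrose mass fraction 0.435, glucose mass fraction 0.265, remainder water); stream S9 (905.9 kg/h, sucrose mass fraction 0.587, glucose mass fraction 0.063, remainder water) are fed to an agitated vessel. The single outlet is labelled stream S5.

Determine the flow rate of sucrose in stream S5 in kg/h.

2643 kg/h

sucrose out = sucrose in = 2479×0.693 + 904.9×0.435 + 905.9×0.587 = 2643.3 kg/h.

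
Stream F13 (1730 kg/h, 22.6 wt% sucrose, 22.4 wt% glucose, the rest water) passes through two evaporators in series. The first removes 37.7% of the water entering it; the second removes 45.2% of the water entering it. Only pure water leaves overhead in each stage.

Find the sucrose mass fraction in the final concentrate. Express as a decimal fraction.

0.3544

water in feed = 1730×0.550 = 951.5 kg/h.
After stage 1: water left = (1−0.377)×951.5 = 592.78; stream total = 1371.3 kg/h.
After stage 2: water left = (1−0.452)×592.78 = 324.85; final concentrate = 1103.3 kg/h.
sucrose fraction = 390.98/1103.3 = 0.3544.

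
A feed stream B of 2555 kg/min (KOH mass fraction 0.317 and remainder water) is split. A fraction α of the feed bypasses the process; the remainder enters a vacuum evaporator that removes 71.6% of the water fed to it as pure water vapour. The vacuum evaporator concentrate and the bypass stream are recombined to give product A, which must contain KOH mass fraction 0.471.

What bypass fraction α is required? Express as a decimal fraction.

All 2555×0.317 = 809.94 kg/min of KOH reaches A, so A = 809.94/0.471 = 1719.6 kg/min and vapour = 835.39 kg/min.
The evaporator receives (1−α)·2555 of feed at 0.683 water and removes 0.716 of that water:
0.716×0.683×(1−α)×2555 = 835.39
(1−α) = 835.39/1249.5 = 0.6686;  α = 0.3314.

0.331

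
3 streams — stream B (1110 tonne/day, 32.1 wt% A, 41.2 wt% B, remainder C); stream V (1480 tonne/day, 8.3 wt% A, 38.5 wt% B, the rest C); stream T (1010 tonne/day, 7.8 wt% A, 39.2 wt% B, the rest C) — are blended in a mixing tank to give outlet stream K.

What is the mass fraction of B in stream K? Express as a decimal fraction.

Total flow out = 1110 + 1480 + 1010 = 3600 tonne/day.
B in = 1110×0.412 + 1480×0.385 + 1010×0.392 = 1423 tonne/day.
B mass fraction in K = 1423/3600 = 0.395.

0.395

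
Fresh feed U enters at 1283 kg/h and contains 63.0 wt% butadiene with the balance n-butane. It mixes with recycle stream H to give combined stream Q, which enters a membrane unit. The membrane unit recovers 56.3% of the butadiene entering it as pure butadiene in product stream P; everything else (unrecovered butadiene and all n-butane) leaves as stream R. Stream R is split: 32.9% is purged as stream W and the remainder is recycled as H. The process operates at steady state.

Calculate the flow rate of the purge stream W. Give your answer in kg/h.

n-butane enters only via U and leaves only via the purge: 1283×0.370 = 0.329×(n-butane in R), and the membrane unit passes all n-butane, so n-butane in Q = n-butane in R = 1442.9 kg/h.
butadiene in Q: m_A = 1283×0.630 + (1−0.329)·(1−0.563)·m_A, so m_A = 808.29/0.7068 = 1143.6 kg/h.
R = (1−0.563)×1143.6 + 1442.9 = 1942.7 kg/h.
Purge W = 0.329×1942.7 = 639.13 kg/h.

639.1 kg/h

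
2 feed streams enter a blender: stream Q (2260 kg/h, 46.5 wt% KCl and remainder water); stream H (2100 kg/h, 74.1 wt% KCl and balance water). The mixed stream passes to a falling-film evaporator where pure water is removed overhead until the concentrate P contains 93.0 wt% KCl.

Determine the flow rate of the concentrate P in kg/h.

KCl entering = 2260×0.465 + 2100×0.741 = 2607 kg/h.
All KCl reports to P, so P = 2607/0.930 = 2803.2 kg/h.

2803 kg/h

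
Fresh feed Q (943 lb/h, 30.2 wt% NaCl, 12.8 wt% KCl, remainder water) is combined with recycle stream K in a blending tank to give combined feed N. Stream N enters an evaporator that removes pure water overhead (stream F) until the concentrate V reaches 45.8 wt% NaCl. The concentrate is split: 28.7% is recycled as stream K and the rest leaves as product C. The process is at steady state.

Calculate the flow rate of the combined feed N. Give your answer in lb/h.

Overall NaCl balance (none leaves overhead): NaCl in fresh feed = NaCl in product, i.e. 943×0.302 = (1−0.287)·V·0.458.
V = 284.79/(0.458×0.713) = 872.09 lb/h.
Recycle K = 0.287×872.09 = 250.29 lb/h.
Combined feed N = 943 + 250.29 = 1193.3 lb/h.

1193 lb/h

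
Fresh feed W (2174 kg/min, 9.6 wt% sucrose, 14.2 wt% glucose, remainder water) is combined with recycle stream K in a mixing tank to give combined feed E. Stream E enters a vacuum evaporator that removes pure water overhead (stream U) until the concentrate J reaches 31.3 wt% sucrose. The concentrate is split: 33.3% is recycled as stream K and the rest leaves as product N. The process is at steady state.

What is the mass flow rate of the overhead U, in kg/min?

Overall sucrose balance (none leaves overhead): sucrose in fresh feed = sucrose in product, i.e. 2174×0.096 = (1−0.333)·J·0.313.
J = 208.7/(0.313×0.667) = 999.68 kg/min.
Recycle K = 0.333×999.68 = 332.89 kg/min.
Combined feed E = 2174 + 332.89 = 2506.9 kg/min.
Overhead U = E − J = 2506.9 − 999.68 = 1507.2 kg/min.

1507 kg/min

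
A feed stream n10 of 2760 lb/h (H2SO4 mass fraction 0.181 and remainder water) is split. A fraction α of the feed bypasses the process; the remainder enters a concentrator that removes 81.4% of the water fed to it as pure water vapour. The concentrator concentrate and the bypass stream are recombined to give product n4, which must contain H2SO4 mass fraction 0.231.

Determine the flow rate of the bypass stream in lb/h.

All 2760×0.181 = 499.56 lb/h of H2SO4 reaches n4, so n4 = 499.56/0.231 = 2162.6 lb/h and vapour = 597.4 lb/h.
The evaporator receives (1−α)·2760 of feed at 0.819 water and removes 0.814 of that water:
0.814×0.819×(1−α)×2760 = 597.4
(1−α) = 597.4/1840 = 0.3247;  α = 0.6753.
Bypass flow = 0.6753×2760 = 1863.9 lb/h.

1864 lb/h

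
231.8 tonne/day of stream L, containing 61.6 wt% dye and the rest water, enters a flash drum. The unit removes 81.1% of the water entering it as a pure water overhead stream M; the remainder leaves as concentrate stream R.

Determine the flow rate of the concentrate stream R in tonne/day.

159.6 tonne/day

water entering = 231.8×0.384 = 89.011 tonne/day; overhead removed = 0.811×89.011 = 72.188 tonne/day.
Concentrate = 231.8 − 72.188 = 159.61 tonne/day.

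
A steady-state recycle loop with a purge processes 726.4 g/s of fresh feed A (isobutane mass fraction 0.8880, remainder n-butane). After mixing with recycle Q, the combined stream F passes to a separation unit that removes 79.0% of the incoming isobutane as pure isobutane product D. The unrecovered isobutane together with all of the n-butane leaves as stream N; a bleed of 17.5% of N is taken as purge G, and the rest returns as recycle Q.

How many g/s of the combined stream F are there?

1245 g/s

n-butane enters only via A and leaves only via the purge: 726.4×0.112 = 0.175×(n-butane in N), and the separation unit passes all n-butane, so n-butane in F = n-butane in N = 464.9 g/s.
isobutane in F: m_A = 726.4×0.888 + (1−0.175)·(1−0.790)·m_A, so m_A = 645.04/0.8268 = 780.22 g/s.
F = 780.22 + 464.9 = 1245.1 g/s.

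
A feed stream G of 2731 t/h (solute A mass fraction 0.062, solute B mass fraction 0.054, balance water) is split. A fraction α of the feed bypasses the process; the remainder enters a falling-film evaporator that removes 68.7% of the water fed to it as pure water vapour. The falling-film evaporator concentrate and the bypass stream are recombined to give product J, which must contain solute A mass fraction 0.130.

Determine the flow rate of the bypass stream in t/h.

All 2731×0.062 = 169.32 t/h of solute A reaches J, so J = 169.32/0.130 = 1302.5 t/h and vapour = 1428.5 t/h.
The evaporator receives (1−α)·2731 of feed at 0.884 water and removes 0.687 of that water:
0.687×0.884×(1−α)×2731 = 1428.5
(1−α) = 1428.5/1658.6 = 0.8613;  α = 0.1387.
Bypass flow = 0.1387×2731 = 378.78 t/h.

378.8 t/h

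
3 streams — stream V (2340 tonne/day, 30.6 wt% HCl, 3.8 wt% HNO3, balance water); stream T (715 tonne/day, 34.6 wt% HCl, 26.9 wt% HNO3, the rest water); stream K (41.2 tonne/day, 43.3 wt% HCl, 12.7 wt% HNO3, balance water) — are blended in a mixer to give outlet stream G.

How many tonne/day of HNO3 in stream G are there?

286.5 tonne/day

HNO3 out = HNO3 in = 2340×0.038 + 715×0.269 + 41.2×0.127 = 286.49 tonne/day.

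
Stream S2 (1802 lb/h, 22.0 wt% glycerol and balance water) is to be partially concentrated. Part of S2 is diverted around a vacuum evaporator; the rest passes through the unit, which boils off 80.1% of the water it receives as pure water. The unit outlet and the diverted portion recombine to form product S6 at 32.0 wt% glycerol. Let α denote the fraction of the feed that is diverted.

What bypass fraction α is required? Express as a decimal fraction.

All 1802×0.220 = 396.44 lb/h of glycerol reaches S6, so S6 = 396.44/0.320 = 1238.9 lb/h and vapour = 563.12 lb/h.
The evaporator receives (1−α)·1802 of feed at 0.780 water and removes 0.801 of that water:
0.801×0.780×(1−α)×1802 = 563.12
(1−α) = 563.12/1125.9 = 0.5002;  α = 0.4998.

0.500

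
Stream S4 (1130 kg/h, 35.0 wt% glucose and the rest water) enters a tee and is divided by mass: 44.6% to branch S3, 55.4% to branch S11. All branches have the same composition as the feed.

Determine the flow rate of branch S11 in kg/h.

Branch S11 flow = 0.554×1130 = 626.02 kg/h.

626 kg/h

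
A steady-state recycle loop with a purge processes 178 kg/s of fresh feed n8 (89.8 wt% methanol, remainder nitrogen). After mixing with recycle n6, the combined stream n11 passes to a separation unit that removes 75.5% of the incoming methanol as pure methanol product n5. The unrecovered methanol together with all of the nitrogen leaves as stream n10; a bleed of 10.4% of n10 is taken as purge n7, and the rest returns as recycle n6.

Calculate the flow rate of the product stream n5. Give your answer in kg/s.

methanol in n11: m_A = 178×0.898 + (1−0.104)·(1−0.755)·m_A, so m_A = 159.84/0.7805 = 204.8 kg/s.
Product n5 = 0.755×204.8 = 154.63 kg/s.

154.6 kg/s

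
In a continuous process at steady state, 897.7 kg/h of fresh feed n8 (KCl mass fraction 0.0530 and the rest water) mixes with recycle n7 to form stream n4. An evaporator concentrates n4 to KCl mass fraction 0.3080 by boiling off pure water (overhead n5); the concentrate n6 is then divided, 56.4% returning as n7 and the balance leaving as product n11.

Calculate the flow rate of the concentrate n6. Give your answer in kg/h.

Overall KCl balance (none leaves overhead): KCl in fresh feed = KCl in product, i.e. 897.7×0.053 = (1−0.564)·n6·0.308.
n6 = 47.578/(0.308×0.436) = 354.3 kg/h.

354.3 kg/h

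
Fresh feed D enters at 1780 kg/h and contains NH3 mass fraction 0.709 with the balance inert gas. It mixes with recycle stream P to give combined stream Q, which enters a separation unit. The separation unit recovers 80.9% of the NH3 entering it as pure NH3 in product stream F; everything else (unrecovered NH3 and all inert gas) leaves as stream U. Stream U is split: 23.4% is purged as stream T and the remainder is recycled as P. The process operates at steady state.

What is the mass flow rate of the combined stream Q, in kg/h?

inert gas enters only via D and leaves only via the purge: 1780×0.291 = 0.234×(inert gas in U), and the separation unit passes all inert gas, so inert gas in Q = inert gas in U = 2213.6 kg/h.
NH3 in Q: m_A = 1780×0.709 + (1−0.234)·(1−0.809)·m_A, so m_A = 1262/0.8537 = 1478.3 kg/h.
Q = 1478.3 + 2213.6 = 3691.9 kg/h.

3692 kg/h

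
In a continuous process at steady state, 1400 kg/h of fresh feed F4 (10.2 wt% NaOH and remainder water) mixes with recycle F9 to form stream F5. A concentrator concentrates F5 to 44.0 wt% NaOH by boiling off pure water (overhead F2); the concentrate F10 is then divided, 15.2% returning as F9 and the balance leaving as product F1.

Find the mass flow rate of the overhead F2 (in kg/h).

Overall NaOH balance (none leaves overhead): NaOH in fresh feed = NaOH in product, i.e. 1400×0.102 = (1−0.152)·F10·0.440.
F10 = 142.8/(0.440×0.848) = 382.72 kg/h.
Recycle F9 = 0.152×382.72 = 58.173 kg/h.
Combined feed F5 = 1400 + 58.173 = 1458.2 kg/h.
Overhead F2 = F5 − F10 = 1458.2 − 382.72 = 1075.5 kg/h.

1075 kg/h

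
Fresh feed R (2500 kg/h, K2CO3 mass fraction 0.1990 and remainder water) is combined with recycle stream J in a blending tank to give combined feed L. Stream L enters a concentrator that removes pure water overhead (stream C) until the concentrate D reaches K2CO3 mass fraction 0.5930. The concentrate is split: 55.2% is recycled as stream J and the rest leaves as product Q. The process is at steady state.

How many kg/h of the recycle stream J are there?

1034 kg/h

Overall K2CO3 balance (none leaves overhead): K2CO3 in fresh feed = K2CO3 in product, i.e. 2500×0.199 = (1−0.552)·D·0.593.
D = 497.5/(0.593×0.448) = 1872.7 kg/h.
Recycle J = 0.552×1872.7 = 1033.7 kg/h.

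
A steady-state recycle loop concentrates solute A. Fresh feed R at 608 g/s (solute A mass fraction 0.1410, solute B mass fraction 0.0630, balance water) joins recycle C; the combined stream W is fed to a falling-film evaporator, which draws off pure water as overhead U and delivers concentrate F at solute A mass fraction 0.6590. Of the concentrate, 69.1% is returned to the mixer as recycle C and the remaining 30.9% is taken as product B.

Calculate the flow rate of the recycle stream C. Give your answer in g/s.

Overall solute A balance (none leaves overhead): solute A in fresh feed = solute A in product, i.e. 608×0.141 = (1−0.691)·F·0.659.
F = 85.728/(0.659×0.309) = 421 g/s.
Recycle C = 0.691×421 = 290.91 g/s.

290.9 g/s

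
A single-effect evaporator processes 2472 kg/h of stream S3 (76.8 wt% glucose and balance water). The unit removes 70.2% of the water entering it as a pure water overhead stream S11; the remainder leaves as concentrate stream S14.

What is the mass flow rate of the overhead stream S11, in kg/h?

402.6 kg/h

water entering = 2472×0.232 = 573.5 kg/h; overhead removed = 0.702×573.5 = 402.6 kg/h.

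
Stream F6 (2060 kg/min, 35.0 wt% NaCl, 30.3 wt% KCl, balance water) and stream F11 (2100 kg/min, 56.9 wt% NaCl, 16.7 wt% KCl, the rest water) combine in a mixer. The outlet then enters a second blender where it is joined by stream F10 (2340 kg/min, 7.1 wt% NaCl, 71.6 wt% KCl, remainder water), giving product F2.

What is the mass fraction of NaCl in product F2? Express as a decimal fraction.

Overall, product flow = 6500 kg/min.
NaCl in = 2060×0.350 + 2100×0.569 + 2340×0.071 = 2082 kg/min.
NaCl fraction in F2 = 0.320.

0.320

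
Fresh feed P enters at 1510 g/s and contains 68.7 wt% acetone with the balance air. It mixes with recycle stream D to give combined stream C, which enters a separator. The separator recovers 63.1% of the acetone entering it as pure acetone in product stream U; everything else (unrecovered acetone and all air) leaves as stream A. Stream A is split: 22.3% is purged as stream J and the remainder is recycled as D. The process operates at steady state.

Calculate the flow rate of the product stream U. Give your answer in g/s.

917.7 g/s

acetone in C: m_A = 1510×0.687 + (1−0.223)·(1−0.631)·m_A, so m_A = 1037.4/0.7133 = 1454.4 g/s.
Product U = 0.631×1454.4 = 917.7 g/s.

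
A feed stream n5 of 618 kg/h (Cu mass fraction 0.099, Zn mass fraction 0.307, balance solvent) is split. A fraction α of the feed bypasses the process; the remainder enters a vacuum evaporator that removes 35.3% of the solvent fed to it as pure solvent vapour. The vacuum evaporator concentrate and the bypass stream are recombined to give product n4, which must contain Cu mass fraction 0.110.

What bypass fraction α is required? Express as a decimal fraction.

All 618×0.099 = 61.182 kg/h of Cu reaches n4, so n4 = 61.182/0.110 = 556.2 kg/h and vapour = 61.8 kg/h.
The evaporator receives (1−α)·618 of feed at 0.594 solvent and removes 0.353 of that solvent:
0.353×0.594×(1−α)×618 = 61.8
(1−α) = 61.8/129.58 = 0.4769;  α = 0.5231.

0.523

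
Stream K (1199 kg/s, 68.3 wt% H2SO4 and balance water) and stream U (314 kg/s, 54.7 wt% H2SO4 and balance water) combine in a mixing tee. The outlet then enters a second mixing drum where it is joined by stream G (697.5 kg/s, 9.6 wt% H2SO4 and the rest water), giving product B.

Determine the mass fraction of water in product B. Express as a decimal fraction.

Overall, product flow = 2210.5 kg/s.
water in = 1199×0.317 + 314×0.453 + 697.5×0.904 = 1152.9 kg/s.
water fraction in B = 0.522.

0.522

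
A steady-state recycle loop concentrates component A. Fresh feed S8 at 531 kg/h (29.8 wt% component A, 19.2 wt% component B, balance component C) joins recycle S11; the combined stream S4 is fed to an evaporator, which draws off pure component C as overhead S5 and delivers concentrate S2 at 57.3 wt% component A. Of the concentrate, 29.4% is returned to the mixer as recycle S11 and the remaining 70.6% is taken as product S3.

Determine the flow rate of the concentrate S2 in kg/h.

391.2 kg/h

Overall component A balance (none leaves overhead): component A in fresh feed = component A in product, i.e. 531×0.298 = (1−0.294)·S2·0.573.
S2 = 158.24/(0.573×0.706) = 391.16 kg/h.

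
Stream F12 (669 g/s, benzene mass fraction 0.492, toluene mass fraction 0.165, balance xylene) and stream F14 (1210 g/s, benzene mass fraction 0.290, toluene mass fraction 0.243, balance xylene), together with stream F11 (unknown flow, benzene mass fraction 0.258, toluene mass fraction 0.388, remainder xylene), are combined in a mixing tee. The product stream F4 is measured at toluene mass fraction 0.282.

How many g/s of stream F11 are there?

1184 g/s

Let F11 be the unknown flow. Total out = 1879 + F11.
toluene balance: 404.41 + 0.388·F11 = 0.282·(1879 + F11)
(0.388 − 0.282)·F11 = 0.282×1879 − 404.41 = 125.46
F11 = 125.46 / 0.106 = 1183.6 g/s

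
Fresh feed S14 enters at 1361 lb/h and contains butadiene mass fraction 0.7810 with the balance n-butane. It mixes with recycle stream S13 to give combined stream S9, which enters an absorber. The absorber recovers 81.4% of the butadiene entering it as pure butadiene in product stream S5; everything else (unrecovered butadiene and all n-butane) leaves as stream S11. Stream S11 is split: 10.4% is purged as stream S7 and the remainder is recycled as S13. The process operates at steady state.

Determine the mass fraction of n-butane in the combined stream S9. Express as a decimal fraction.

0.6920

n-butane enters only via S14 and leaves only via the purge: 1361×0.219 = 0.104×(n-butane in S11), and the absorber passes all n-butane, so n-butane in S9 = n-butane in S11 = 2866 lb/h.
butadiene in S9: m_A = 1361×0.781 + (1−0.104)·(1−0.814)·m_A, so m_A = 1062.9/0.8333 = 1275.5 lb/h.
S9 = 1275.5 + 2866 = 4141.5 lb/h.
n-butane fraction in S9 = 2866/4141.5 = 0.6920.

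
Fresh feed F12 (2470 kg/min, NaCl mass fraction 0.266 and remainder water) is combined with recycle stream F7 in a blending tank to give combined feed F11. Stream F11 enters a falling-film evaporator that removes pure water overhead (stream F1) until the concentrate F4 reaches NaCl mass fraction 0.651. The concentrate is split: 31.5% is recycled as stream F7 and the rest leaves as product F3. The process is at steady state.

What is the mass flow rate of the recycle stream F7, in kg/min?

Overall NaCl balance (none leaves overhead): NaCl in fresh feed = NaCl in product, i.e. 2470×0.266 = (1−0.315)·F4·0.651.
F4 = 657.02/(0.651×0.685) = 1473.4 kg/min.
Recycle F7 = 0.315×1473.4 = 464.11 kg/min.

464.1 kg/min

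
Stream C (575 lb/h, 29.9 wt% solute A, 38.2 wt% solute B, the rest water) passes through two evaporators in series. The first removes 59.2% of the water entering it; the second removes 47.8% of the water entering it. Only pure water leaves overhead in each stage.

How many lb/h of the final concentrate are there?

430.6 lb/h

water in feed = 575×0.319 = 183.43 lb/h.
After stage 1: water left = (1−0.592)×183.43 = 74.837; stream total = 466.41 lb/h.
After stage 2: water left = (1−0.478)×74.837 = 39.065; final concentrate = 430.64 lb/h.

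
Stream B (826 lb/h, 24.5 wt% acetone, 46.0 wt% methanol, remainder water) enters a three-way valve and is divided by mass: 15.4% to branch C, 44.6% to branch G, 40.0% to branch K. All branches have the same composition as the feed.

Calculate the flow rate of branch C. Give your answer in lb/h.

127.2 lb/h

Branch C flow = 0.154×826 = 127.2 lb/h.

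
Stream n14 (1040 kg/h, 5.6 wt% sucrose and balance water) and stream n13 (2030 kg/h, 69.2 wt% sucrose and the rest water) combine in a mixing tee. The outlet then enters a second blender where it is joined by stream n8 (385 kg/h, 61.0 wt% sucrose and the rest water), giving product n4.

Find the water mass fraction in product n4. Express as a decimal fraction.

Overall, product flow = 3455 kg/h.
water in = 1040×0.944 + 2030×0.308 + 385×0.390 = 1757.2 kg/h.
water fraction in n4 = 0.5086.

0.5086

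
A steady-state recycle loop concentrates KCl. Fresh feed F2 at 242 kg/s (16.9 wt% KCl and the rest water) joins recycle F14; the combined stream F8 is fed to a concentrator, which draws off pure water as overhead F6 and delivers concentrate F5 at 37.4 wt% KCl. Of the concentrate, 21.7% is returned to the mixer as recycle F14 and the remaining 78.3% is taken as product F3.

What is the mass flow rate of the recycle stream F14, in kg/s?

30.31 kg/s

Overall KCl balance (none leaves overhead): KCl in fresh feed = KCl in product, i.e. 242×0.169 = (1−0.217)·F5·0.374.
F5 = 40.898/(0.374×0.783) = 139.66 kg/s.
Recycle F14 = 0.217×139.66 = 30.306 kg/s.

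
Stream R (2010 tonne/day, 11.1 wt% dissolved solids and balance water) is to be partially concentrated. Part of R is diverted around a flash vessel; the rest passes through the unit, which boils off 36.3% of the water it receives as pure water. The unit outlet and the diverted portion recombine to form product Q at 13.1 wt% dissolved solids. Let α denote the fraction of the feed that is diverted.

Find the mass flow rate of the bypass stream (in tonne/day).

1059 tonne/day

All 2010×0.111 = 223.11 tonne/day of dissolved solids reaches Q, so Q = 223.11/0.131 = 1703.1 tonne/day and vapour = 306.87 tonne/day.
The evaporator receives (1−α)·2010 of feed at 0.889 water and removes 0.363 of that water:
0.363×0.889×(1−α)×2010 = 306.87
(1−α) = 306.87/648.64 = 0.4731;  α = 0.5269.
Bypass flow = 0.5269×2010 = 1059.1 tonne/day.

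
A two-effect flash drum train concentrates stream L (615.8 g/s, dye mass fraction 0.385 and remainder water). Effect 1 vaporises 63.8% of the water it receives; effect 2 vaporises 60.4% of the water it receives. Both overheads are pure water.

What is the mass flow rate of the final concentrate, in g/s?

291.4 g/s

water in feed = 615.8×0.615 = 378.72 g/s.
After stage 1: water left = (1−0.638)×378.72 = 137.1; stream total = 374.18 g/s.
After stage 2: water left = (1−0.604)×137.1 = 54.29; final concentrate = 291.37 g/s.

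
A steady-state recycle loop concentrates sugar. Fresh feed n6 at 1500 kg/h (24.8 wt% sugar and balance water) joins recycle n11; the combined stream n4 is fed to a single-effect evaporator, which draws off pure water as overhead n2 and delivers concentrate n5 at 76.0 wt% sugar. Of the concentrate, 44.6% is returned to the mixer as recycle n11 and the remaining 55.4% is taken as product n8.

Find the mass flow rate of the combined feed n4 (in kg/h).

1894 kg/h

Overall sugar balance (none leaves overhead): sugar in fresh feed = sugar in product, i.e. 1500×0.248 = (1−0.446)·n5·0.760.
n5 = 372/(0.760×0.554) = 883.53 kg/h.
Recycle n11 = 0.446×883.53 = 394.05 kg/h.
Combined feed n4 = 1500 + 394.05 = 1894.1 kg/h.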